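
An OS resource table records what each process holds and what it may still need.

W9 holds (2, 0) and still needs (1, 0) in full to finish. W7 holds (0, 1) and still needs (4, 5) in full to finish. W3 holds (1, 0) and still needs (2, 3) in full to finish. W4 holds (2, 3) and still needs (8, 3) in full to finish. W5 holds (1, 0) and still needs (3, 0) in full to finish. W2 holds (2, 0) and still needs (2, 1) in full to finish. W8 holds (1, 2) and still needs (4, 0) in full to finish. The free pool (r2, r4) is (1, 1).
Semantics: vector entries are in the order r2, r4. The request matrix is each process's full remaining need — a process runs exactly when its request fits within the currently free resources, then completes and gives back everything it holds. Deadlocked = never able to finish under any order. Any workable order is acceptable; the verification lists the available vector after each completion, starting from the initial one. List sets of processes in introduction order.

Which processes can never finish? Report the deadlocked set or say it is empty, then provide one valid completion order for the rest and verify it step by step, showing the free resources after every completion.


No process is deadlocked.
Key observation: W9 can run right away; the returned allocation unlocks the remaining processes in turn.
The rest can finish in the order W9, W2, W5, W8, W3, W4, W7. Walking it through:
  pool = (1, 1)
  W9 needs (1, 0) <= (1, 1) -> finishes; pool += (2, 0) = (3, 1)
  W2 needs (2, 1) <= (3, 1) -> finishes; pool += (2, 0) = (5, 1)
  W5 needs (3, 0) <= (5, 1) -> finishes; pool += (1, 0) = (6, 1)
  W8 needs (4, 0) <= (6, 1) -> finishes; pool += (1, 2) = (7, 3)
  W3 needs (2, 3) <= (7, 3) -> finishes; pool += (1, 0) = (8, 3)
  W4 needs (8, 3) <= (8, 3) -> finishes; pool += (2, 3) = (10, 6)
  W7 needs (4, 5) <= (10, 6) -> finishes; pool += (0, 1) = (10, 7)


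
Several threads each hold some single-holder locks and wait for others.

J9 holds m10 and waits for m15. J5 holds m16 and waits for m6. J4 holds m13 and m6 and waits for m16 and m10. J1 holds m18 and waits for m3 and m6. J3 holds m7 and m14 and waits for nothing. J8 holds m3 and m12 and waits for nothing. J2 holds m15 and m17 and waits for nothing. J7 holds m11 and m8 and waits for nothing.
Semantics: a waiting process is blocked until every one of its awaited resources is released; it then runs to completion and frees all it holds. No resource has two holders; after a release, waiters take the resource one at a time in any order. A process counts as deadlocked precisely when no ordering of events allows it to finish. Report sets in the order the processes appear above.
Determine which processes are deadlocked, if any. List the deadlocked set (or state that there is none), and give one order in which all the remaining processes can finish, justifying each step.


The deadlocked set is J5, J4 and J1.
Key observation: along J5 -> J4 -> J5, each member waits on what the next one holds — a deadlock; J1 waits into the deadlock from upstream.
The rest can finish in the order J2, J9, J7, J3, J8.
Walking it through:
  run J2 (it waits on nothing); releases m15 and m17
  J9 waits on m15 — all released -> runs and releases m10
  run J7 (it waits on nothing); releases m11 and m8
  run J3 (it waits on nothing); releases m7 and m14
  run J8 (it waits on nothing); releases m3 and m12


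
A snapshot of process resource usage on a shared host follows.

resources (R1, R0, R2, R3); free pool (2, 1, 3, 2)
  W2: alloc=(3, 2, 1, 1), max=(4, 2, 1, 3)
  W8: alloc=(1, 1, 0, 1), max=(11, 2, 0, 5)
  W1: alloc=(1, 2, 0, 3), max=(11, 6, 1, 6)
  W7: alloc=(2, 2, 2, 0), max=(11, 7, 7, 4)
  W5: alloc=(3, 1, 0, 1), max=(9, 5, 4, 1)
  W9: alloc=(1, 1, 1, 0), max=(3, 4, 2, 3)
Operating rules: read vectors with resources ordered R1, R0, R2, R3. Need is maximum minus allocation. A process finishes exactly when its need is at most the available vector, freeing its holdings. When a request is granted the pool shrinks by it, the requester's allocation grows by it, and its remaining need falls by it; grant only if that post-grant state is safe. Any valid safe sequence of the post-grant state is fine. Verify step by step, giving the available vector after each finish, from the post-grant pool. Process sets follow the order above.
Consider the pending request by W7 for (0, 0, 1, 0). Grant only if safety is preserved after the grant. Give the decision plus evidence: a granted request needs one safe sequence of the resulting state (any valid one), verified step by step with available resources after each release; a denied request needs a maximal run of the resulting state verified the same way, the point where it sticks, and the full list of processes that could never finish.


GRANT: granting preserves safety; a valid post-grant sequence is W2, W9, W5, W7, W8, W1.
Key observation: even at the reduced pool (2, 1, 2, 2), W2 fits immediately, so safety survives the grant.
Step-by-step check of the post-grant state:
  pool = (2, 1, 2, 2)
  W2 needs (1, 0, 0, 2) <= (2, 1, 2, 2) -> finishes; pool += (3, 2, 1, 1) = (5, 3, 3, 3)
  W9 needs (2, 3, 1, 3) <= (5, 3, 3, 3) -> finishes; pool += (1, 1, 1, 0) = (6, 4, 4, 3)
  W5 needs (6, 4, 4, 0) <= (6, 4, 4, 3) -> finishes; pool += (3, 1, 0, 1) = (9, 5, 4, 4)
  W7 needs (9, 5, 4, 4) <= (9, 5, 4, 4) -> finishes; pool += (2, 2, 3, 0) = (11, 7, 7, 4)
  W8 needs (10, 1, 0, 4) <= (11, 7, 7, 4) -> finishes; pool += (1, 1, 0, 1) = (12, 8, 7, 5)
  W1 needs (10, 4, 1, 3) <= (12, 8, 7, 5) -> finishes; pool += (1, 2, 0, 3) = (13, 10, 7, 8)


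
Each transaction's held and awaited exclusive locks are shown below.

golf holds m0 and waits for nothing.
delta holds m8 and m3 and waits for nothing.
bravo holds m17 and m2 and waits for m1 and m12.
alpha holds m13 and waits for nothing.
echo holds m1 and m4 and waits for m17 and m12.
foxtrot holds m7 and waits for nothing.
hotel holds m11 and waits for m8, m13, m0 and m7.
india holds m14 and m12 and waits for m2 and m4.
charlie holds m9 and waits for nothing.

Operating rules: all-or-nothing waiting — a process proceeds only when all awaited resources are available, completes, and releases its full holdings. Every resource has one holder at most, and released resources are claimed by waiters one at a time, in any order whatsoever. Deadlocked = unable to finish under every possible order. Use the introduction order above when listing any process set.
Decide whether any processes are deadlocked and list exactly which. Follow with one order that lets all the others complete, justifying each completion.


The deadlocked set is bravo, echo and india.
Key observation: the loop bravo -> echo -> bravo blocks itself forever; india is caught in further circular waits.
A valid finishing order for the others: alpha, golf, charlie, foxtrot, delta, hotel.
Verifying each step:
  alpha: no waits; runs immediately, freeing m13
  golf: no waits; runs immediately, freeing m0
  charlie: no waits; runs immediately, freeing m9
  foxtrot: no waits; runs immediately, freeing m7
  delta: no waits; runs immediately, freeing m8 and m3
  hotel: everything it awaited (m8, m13, m0 and m7) is free; runs, freeing m11


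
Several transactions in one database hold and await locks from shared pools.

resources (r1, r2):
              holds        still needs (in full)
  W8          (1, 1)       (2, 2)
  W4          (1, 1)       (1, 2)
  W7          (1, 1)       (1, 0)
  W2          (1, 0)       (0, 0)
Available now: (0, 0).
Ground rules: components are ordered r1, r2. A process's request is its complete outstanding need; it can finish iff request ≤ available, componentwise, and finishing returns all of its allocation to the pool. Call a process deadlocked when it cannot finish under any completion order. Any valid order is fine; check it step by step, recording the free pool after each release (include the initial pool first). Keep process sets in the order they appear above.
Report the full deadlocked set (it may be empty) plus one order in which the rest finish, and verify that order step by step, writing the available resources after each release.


Deadlocked: W8 and W4.
Key observation: no order helps: past W2, W7, the free pool tops out at (2, 1), below what each blocked process needs in r2.
One completion order for the rest: W2, W7. Check, step by step:
  pool = (0, 0)
  run W2 (needs (0, 0), free (0, 0)); after release of (1, 0) the pool is (1, 0)
  run W7 (needs (1, 0), free (1, 0)); after release of (1, 1) the pool is (2, 1)
The stuck group stays short no matter what:
  W8 still needs (2, 2) but only (2, 1) is free — short on r2
  W4 still needs (1, 2) but only (2, 1) is free — short on r2


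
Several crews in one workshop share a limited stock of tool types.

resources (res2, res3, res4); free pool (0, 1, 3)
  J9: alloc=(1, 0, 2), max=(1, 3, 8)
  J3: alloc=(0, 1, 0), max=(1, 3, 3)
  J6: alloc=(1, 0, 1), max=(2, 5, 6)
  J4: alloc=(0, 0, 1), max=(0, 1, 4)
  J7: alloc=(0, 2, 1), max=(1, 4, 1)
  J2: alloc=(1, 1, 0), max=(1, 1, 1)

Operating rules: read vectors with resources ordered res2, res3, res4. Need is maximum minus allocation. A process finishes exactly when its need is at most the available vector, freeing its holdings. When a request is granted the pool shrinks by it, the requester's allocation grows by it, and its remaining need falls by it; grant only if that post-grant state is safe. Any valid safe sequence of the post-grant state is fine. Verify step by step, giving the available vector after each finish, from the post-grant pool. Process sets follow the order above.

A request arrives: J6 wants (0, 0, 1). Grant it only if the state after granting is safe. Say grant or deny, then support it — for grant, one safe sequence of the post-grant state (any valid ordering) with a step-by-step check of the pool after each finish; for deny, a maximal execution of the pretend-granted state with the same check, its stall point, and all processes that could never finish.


GRANT. The post-grant state is safe; one safe sequence: J2, J7, J3, J4, J6, J9.
Key observation: with (0, 1, 2) left after the transfer, J2 can run at once — the state stays safe.
Verifying the post-grant state step by step:
  pool = (0, 1, 2)
  J2: need (0, 0, 1) fits (0, 1, 2); releases (1, 1, 0), pool now (1, 2, 2)
  J7: need (1, 2, 0) fits (1, 2, 2); releases (0, 2, 1), pool now (1, 4, 3)
  J3: need (1, 2, 3) fits (1, 4, 3); releases (0, 1, 0), pool now (1, 5, 3)
  J4: need (0, 1, 3) fits (1, 5, 3); releases (0, 0, 1), pool now (1, 5, 4)
  J6: need (1, 5, 4) fits (1, 5, 4); releases (1, 0, 2), pool now (2, 5, 6)
  J9: need (0, 3, 6) fits (2, 5, 6); releases (1, 0, 2), pool now (3, 5, 8)


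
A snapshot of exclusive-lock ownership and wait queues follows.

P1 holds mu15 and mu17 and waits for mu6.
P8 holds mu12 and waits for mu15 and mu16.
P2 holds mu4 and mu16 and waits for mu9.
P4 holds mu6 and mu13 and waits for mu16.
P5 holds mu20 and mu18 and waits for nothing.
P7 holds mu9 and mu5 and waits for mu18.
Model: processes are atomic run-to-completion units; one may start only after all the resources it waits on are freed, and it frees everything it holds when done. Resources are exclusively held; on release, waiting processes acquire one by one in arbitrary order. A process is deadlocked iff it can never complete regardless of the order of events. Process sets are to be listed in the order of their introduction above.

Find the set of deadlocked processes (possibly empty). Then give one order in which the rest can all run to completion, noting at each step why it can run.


No process is deadlocked.
Key observation: the wait graph is acyclic; completion cascades from the unblocked processes through everyone else.
One completion order for the rest: P5, P7, P2, P4, P1, P8.
Check, step by step:
  run P5 (it waits on nothing); releases mu20 and mu18
  run P7 (all its waits — mu18 — are resolved); releases mu9 and mu5
  run P2 (all its waits — mu9 — are resolved); releases mu4 and mu16
  run P4 (all its waits — mu16 — are resolved); releases mu6 and mu13
  run P1 (all its waits — mu6 — are resolved); releases mu15 and mu17
  run P8 (all its waits — mu15 and mu16 — are resolved); releases mu12


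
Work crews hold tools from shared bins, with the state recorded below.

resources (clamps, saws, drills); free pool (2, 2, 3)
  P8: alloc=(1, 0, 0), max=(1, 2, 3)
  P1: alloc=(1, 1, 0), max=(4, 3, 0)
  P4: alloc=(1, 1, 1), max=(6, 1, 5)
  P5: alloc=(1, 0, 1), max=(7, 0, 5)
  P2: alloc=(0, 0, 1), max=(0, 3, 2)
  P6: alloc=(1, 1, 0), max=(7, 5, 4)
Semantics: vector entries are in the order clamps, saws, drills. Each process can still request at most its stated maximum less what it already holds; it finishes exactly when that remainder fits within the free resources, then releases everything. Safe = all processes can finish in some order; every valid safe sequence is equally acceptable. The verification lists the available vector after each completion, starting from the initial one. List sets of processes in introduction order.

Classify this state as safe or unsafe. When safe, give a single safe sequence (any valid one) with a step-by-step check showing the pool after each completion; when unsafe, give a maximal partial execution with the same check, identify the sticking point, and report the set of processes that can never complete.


The state is UNSAFE.
Key observation: clamps is the bottleneck — with P8, P1, P2 done the pool holds (4, 3, 4), short of every remaining need.
A maximal execution: P8, P1, P2 — then nothing else fits. Step-by-step check:
  pool = (2, 2, 3)
  run P8 (needs (0, 2, 3), free (2, 2, 3)); after release of (1, 0, 0) the pool is (3, 2, 3)
  run P1 (needs (3, 2, 0), free (3, 2, 3)); after release of (1, 1, 0) the pool is (4, 3, 3)
  run P2 (needs (0, 3, 1), free (4, 3, 3)); after release of (0, 0, 1) the pool is (4, 3, 4)
  blocked: P4 wants (5, 0, 4), pool (4, 3, 4) — not enough clamps
  blocked: P5 wants (6, 0, 4), pool (4, 3, 4) — not enough clamps
  blocked: P6 wants (6, 4, 4), pool (4, 3, 4) — not enough clamps and saws
Processes that can never finish: P4, P5 and P6.


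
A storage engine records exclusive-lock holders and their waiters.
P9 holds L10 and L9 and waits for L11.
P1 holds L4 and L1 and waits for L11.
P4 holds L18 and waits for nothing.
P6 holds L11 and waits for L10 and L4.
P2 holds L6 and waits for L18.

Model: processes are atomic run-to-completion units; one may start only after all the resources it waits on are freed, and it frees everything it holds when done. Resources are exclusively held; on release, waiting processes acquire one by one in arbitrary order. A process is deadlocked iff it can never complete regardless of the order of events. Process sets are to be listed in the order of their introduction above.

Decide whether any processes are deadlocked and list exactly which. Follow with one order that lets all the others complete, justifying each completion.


Deadlocked: P9, P1 and P6.
Key observation: P9 -> P6 -> P9 is a circular wait — nothing in it can go first; P1 is caught in further circular waits.
A valid finishing order for the others: P4, P2.
Step-by-step check:
  run P4 (it waits on nothing); releases L18
  P2: everything it awaited (L18) is free; runs, freeing L6


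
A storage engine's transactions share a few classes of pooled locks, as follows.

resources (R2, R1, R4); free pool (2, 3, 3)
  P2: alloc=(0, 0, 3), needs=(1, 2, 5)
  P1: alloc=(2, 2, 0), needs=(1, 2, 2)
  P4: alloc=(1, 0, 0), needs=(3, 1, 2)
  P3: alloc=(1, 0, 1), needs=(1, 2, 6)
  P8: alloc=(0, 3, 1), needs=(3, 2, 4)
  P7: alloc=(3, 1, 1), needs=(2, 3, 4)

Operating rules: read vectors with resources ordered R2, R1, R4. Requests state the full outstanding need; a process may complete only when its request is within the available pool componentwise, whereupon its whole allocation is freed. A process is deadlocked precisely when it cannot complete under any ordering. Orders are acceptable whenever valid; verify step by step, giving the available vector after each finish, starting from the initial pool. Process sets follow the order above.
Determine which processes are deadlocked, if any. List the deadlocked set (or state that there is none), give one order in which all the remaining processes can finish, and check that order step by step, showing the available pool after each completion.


Deadlocked: P2, P3, P8 and P7.
Key observation: the pool after P1, P4 is (5, 5, 3); every surviving request exceeds it in R4, so progress ends there.
The rest can finish in the order P1, P4. Walking it through:
  pool = (2, 3, 3)
  P1: need (1, 2, 2) fits (2, 3, 3); releases (2, 2, 0), pool now (4, 5, 3)
  P4: need (3, 1, 2) fits (4, 5, 3); releases (1, 0, 0), pool now (5, 5, 3)
None of the blocked processes ever fits:
  P2 still needs (1, 2, 5) but only (5, 5, 3) is free — short on R4
  P3 still needs (1, 2, 6) but only (5, 5, 3) is free — short on R4
  P8 still needs (3, 2, 4) but only (5, 5, 3) is free — short on R4
  P7 still needs (2, 3, 4) but only (5, 5, 3) is free — short on R4


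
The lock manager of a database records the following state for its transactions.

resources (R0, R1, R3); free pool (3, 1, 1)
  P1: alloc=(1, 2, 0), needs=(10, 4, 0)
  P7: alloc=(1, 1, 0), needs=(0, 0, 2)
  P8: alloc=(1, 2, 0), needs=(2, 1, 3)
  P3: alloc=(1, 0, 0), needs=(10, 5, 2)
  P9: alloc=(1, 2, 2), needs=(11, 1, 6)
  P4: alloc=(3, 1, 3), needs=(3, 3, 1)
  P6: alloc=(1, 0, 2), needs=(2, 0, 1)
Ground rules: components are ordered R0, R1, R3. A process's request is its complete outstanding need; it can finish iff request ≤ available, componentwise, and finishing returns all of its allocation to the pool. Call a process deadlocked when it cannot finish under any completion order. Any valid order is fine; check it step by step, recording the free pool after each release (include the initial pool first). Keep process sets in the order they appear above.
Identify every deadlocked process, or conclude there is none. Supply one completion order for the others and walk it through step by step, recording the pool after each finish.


Deadlocked set: P1, P3 and P9.
Key observation: R0 is the bottleneck — with P6, P8, P4, P7 done the pool holds (9, 5, 6), short of every remaining need.
The rest can finish in the order P6, P8, P4, P7. Verifying each step:
  pool = (3, 1, 1)
  P6 needs (2, 0, 1) <= (3, 1, 1) -> finishes; pool += (1, 0, 2) = (4, 1, 3)
  P8 needs (2, 1, 3) <= (4, 1, 3) -> finishes; pool += (1, 2, 0) = (5, 3, 3)
  P4 needs (3, 3, 1) <= (5, 3, 3) -> finishes; pool += (3, 1, 3) = (8, 4, 6)
  P7 needs (0, 0, 2) <= (8, 4, 6) -> finishes; pool += (1, 1, 0) = (9, 5, 6)
None of the blocked processes ever fits:
  P1 still needs (10, 4, 0) but only (9, 5, 6) is free — short on R0
  P3 still needs (10, 5, 2) but only (9, 5, 6) is free — short on R0
  P9 still needs (11, 1, 6) but only (9, 5, 6) is free — short on R0


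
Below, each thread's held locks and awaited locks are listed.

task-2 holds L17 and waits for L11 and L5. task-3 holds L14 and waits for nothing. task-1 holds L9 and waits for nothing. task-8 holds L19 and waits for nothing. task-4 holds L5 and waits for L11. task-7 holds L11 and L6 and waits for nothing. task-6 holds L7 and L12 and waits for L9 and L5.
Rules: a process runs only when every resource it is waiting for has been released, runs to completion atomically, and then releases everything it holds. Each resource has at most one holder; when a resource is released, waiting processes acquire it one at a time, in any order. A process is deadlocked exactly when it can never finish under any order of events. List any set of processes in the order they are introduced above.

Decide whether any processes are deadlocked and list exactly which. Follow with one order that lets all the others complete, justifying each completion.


The deadlocked set is empty.
Key observation: there is no circular wait here — follow any chain and it reaches a process that is free to run now.
A valid finishing order for the others: task-1, task-7, task-3, task-4, task-8, task-6, task-2.
Step-by-step check:
  run task-1 (it waits on nothing); releases L9
  run task-7 (it waits on nothing); releases L11 and L6
  run task-3 (it waits on nothing); releases L14
  task-4 waits on L11 — all released -> runs and releases L5
  run task-8 (it waits on nothing); releases L19
  task-6 waits on L9 and L5 — all released -> runs and releases L7 and L12
  task-2 waits on L11 and L5 — all released -> runs and releases L17


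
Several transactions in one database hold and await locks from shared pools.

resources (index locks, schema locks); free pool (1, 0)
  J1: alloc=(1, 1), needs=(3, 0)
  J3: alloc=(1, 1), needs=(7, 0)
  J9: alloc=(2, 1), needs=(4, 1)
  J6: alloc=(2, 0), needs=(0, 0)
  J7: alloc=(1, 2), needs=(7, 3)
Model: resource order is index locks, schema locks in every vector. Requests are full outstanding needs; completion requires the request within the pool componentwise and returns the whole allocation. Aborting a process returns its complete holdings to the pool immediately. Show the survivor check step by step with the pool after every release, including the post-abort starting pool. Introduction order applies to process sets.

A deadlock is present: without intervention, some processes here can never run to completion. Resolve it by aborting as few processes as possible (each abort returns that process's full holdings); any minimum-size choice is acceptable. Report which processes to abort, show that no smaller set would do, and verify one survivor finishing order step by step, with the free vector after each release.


The answer: abort J7.
Key observation: J3 had no path to completion before; after the abort of J7 ((1, 2) returned), step 4 is where it fits.
Why nothing smaller works: aborting no one leaves the state deadlocked as given.
One survivor order: J6, J9, J1, J3. Check, step by step (post-abort pool first):
  pool = (2, 2)
  J6: need (0, 0) fits (2, 2); releases (2, 0), pool now (4, 2)
  J9: need (4, 1) fits (4, 2); releases (2, 1), pool now (6, 3)
  J1: need (3, 0) fits (6, 3); releases (1, 1), pool now (7, 4)
  J3: need (7, 0) fits (7, 4); releases (1, 1), pool now (8, 5)


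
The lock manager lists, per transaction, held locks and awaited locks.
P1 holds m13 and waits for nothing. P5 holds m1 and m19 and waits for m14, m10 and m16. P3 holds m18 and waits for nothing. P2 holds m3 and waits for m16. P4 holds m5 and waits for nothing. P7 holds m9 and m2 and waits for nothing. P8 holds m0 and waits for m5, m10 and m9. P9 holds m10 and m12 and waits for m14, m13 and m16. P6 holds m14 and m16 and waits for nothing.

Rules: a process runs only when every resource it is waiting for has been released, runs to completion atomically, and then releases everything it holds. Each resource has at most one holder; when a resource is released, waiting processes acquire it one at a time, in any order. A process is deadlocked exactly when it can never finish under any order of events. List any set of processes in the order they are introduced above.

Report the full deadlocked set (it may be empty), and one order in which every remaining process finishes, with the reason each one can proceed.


Nothing here is deadlocked.
Key observation: the wait relation is loop-free; peeling off processes with no waits unwinds the whole state.
One completion order for the rest: P7, P1, P6, P3, P9, P4, P2, P5, P8.
Walking it through:
  P7 waits on nothing -> runs at once and releases m9 and m2
  P1 waits on nothing -> runs at once and releases m13
  P6 waits on nothing -> runs at once and releases m14 and m16
  P3 waits on nothing -> runs at once and releases m18
  run P9 (all its waits — m14, m13 and m16 — are resolved); releases m10 and m12
  P4 waits on nothing -> runs at once and releases m5
  run P2 (all its waits — m16 — are resolved); releases m3
  run P5 (all its waits — m14, m10 and m16 — are resolved); releases m1 and m19
  run P8 (all its waits — m5, m10 and m9 — are resolved); releases m0


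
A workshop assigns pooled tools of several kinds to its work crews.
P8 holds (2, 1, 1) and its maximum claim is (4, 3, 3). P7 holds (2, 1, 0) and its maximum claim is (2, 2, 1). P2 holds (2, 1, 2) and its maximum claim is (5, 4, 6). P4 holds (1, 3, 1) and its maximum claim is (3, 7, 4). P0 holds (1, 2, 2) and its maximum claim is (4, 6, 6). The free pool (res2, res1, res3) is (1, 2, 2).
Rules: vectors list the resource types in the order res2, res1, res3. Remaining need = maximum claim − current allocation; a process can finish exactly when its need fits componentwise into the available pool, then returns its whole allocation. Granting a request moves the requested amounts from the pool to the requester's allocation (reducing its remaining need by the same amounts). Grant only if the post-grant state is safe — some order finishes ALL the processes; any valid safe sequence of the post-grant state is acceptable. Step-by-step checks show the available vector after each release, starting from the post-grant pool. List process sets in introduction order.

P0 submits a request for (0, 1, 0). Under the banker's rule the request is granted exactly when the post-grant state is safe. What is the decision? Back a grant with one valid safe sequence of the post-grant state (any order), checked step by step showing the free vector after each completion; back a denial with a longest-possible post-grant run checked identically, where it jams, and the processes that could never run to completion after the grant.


DENY — the pretend-granted state is unsafe.
Key observation: after P7, P8 the pool peaks at (5, 3, 3), and each blocked process is short somewhere: P2 on res3; P4 on res1; P0 on res3.
After a pretend grant, a maximal execution: P7, P8 — then nothing else fits. Check, step by step:
  pool = (1, 1, 2)
  run P7 (needs (0, 1, 1), free (1, 1, 2)); after release of (2, 1, 0) the pool is (3, 2, 2)
  run P8 (needs (2, 2, 2), free (3, 2, 2)); after release of (2, 1, 1) the pool is (5, 3, 3)
  P2 still needs (3, 3, 4) but only (5, 3, 3) is free — short on res3
  P4 still needs (2, 4, 3) but only (5, 3, 3) is free — short on res1
  P0 still needs (3, 3, 4) but only (5, 3, 3) is free — short on res3
Had the request been granted, P2, P4 and P0 could never finish.


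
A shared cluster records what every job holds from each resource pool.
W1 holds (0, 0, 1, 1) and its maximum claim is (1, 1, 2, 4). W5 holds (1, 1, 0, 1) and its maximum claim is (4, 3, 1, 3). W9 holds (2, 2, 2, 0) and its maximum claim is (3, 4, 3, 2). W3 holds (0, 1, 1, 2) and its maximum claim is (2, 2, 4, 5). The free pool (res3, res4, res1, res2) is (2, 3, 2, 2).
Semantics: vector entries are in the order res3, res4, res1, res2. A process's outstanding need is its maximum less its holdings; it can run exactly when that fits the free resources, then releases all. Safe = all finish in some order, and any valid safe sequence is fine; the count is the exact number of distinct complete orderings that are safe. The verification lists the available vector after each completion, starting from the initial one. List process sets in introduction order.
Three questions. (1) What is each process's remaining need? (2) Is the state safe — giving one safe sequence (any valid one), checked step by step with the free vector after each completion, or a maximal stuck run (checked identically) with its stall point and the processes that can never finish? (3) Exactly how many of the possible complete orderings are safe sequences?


(1) Need matrix, components ordered res3, res4, res1, res2:
  W1: (1, 1, 1, 3)
  W5: (3, 2, 1, 2)
  W9: (1, 2, 1, 2)
  W3: (2, 1, 3, 3)
(2) SAFE, for example via the order W9, W5, W3, W1.
Key observation: W9 is the earliest step where a requested resource binds exactly: need (1, 2, 1, 2), pool (2, 3, 2, 2) at its turn.
Step-by-step check:
  pool = (2, 3, 2, 2)
  W9 needs (1, 2, 1, 2) <= (2, 3, 2, 2) -> finishes; pool += (2, 2, 2, 0) = (4, 5, 4, 2)
  W5 needs (3, 2, 1, 2) <= (4, 5, 4, 2) -> finishes; pool += (1, 1, 0, 1) = (5, 6, 4, 3)
  W3 needs (2, 1, 3, 3) <= (5, 6, 4, 3) -> finishes; pool += (0, 1, 1, 2) = (5, 7, 5, 5)
  W1 needs (1, 1, 1, 3) <= (5, 7, 5, 5) -> finishes; pool += (0, 0, 1, 1) = (5, 7, 6, 6)
(3) Exactly 2 of the possible complete orderings are safe sequences.


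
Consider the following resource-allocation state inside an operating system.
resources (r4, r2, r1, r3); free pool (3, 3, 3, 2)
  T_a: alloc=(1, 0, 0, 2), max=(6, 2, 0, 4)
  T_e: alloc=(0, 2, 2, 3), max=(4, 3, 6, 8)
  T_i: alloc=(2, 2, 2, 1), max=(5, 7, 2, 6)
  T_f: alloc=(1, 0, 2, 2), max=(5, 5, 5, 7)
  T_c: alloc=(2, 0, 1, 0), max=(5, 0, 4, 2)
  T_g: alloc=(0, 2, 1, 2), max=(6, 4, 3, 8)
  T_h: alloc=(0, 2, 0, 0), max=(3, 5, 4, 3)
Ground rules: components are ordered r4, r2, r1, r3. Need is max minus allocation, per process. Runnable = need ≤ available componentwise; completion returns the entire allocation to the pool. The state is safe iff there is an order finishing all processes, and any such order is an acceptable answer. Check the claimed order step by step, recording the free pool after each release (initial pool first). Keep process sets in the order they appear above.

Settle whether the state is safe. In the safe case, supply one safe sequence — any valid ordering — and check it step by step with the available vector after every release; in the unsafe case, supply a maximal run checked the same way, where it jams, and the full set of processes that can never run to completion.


The state is UNSAFE.
Key observation: the wall is r3: completing T_c, T_a, T_h brings the pool only to (6, 5, 4, 4), and all the rest need more.
The run T_c, T_a, T_h cannot be extended any further. Walking it through:
  pool = (3, 3, 3, 2)
  T_c needs (3, 0, 3, 2) <= (3, 3, 3, 2) -> finishes; pool += (2, 0, 1, 0) = (5, 3, 4, 2)
  T_a needs (5, 2, 0, 2) <= (5, 3, 4, 2) -> finishes; pool += (1, 0, 0, 2) = (6, 3, 4, 4)
  T_h needs (3, 3, 4, 3) <= (6, 3, 4, 4) -> finishes; pool += (0, 2, 0, 0) = (6, 5, 4, 4)
  T_e cannot run: need (4, 1, 4, 5) vs free (6, 5, 4, 4) (insufficient r3)
  T_i cannot run: need (3, 5, 0, 5) vs free (6, 5, 4, 4) (insufficient r3)
  T_f cannot run: need (4, 5, 3, 5) vs free (6, 5, 4, 4) (insufficient r3)
  T_g cannot run: need (6, 2, 2, 6) vs free (6, 5, 4, 4) (insufficient r3)
Processes that can never finish: T_e, T_i, T_f and T_g.


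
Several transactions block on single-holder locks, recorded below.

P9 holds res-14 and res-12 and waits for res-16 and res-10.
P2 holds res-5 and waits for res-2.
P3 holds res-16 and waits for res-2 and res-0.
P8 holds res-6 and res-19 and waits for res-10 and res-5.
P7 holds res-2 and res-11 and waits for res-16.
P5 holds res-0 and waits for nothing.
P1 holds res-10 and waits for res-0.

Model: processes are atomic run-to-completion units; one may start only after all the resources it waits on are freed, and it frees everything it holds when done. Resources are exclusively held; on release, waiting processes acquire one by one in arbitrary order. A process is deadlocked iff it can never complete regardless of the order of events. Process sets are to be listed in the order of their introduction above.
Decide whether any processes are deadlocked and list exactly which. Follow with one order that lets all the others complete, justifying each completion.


The deadlocked set is P9, P2, P3, P8 and P7.
Key observation: the cycle P3 -> P7 -> P3 can never break — each member waits on the next; P9, P2 and P8 wait into the deadlock from upstream.
One completion order for the rest: P5, P1.
Step-by-step check:
  P5 waits on nothing -> runs at once and releases res-0
  P1: everything it awaited (res-0) is free; runs, freeing res-10


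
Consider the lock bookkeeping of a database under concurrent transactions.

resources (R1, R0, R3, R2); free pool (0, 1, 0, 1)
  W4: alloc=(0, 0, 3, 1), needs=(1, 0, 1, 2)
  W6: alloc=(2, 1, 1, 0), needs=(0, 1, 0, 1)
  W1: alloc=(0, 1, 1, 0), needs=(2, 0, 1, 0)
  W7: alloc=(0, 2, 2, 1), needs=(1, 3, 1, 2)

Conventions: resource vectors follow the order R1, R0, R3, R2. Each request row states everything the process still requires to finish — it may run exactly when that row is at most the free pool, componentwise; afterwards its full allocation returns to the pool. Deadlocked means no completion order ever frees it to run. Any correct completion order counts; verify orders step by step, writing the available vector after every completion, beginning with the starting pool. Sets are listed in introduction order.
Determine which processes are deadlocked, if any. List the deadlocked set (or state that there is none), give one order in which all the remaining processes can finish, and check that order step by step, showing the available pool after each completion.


Deadlocked: W4 and W7.
Key observation: W6, W1 can finish, but then (2, 3, 2, 1) is all there is, and the blocked group's R2 demands exceed it.
The rest can finish in the order W6, W1. Verifying each step:
  pool = (0, 1, 0, 1)
  W6: need (0, 1, 0, 1) fits (0, 1, 0, 1); releases (2, 1, 1, 0), pool now (2, 2, 1, 1)
  W1: need (2, 0, 1, 0) fits (2, 2, 1, 1); releases (0, 1, 1, 0), pool now (2, 3, 2, 1)
The stuck group stays short no matter what:
  W4 still needs (1, 0, 1, 2) but only (2, 3, 2, 1) is free — short on R2
  W7 still needs (1, 3, 1, 2) but only (2, 3, 2, 1) is free — short on R2


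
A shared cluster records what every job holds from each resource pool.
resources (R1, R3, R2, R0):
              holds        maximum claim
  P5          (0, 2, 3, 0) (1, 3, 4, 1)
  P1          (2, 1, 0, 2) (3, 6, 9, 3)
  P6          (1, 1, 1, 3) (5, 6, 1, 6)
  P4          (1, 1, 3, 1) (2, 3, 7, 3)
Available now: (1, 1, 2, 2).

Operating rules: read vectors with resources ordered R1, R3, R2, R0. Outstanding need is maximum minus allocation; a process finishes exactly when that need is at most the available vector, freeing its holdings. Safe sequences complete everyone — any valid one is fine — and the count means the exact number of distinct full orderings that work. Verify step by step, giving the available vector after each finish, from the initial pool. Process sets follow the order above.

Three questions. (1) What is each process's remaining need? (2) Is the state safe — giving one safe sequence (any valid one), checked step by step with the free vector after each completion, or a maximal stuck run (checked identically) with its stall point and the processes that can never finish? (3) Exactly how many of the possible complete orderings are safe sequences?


(1) Outstanding need per process (order R1, R3, R2, R0):
  P5: (1, 1, 1, 1)
  P1: (1, 5, 9, 1)
  P6: (4, 5, 0, 3)
  P4: (1, 2, 4, 2)
(2) The state is UNSAFE.
Key observation: once P5, P4 finish, the pool peaks at (2, 4, 8, 3) — and every remaining process still needs more R3 than that.
Going as far as possible: P5, P4; after that, nothing fits. Verifying each step:
  pool = (1, 1, 2, 2)
  run P5 (needs (1, 1, 1, 1), free (1, 1, 2, 2)); after release of (0, 2, 3, 0) the pool is (1, 3, 5, 2)
  run P4 (needs (1, 2, 4, 2), free (1, 3, 5, 2)); after release of (1, 1, 3, 1) the pool is (2, 4, 8, 3)
  P1 cannot run: need (1, 5, 9, 1) vs free (2, 4, 8, 3) (insufficient R3 and R2)
  P6 cannot run: need (4, 5, 0, 3) vs free (2, 4, 8, 3) (insufficient R1 and R3)
Permanently blocked: P1 and P6.
(3) Precisely 0 of the possible complete orderings are safe sequences.


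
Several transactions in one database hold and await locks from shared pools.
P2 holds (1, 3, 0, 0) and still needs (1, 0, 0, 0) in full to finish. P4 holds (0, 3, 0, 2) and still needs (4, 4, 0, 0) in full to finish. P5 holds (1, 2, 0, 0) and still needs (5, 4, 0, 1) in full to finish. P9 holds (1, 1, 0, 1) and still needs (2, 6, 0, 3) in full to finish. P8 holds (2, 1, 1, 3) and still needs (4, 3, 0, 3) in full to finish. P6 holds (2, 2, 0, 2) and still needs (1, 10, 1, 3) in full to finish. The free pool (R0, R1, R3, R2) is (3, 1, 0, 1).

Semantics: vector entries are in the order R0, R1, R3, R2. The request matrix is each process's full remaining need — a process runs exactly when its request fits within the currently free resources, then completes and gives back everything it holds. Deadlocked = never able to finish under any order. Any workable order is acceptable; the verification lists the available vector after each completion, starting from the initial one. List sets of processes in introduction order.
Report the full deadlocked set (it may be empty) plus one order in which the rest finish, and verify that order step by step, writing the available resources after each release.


No process is deadlocked.
Key observation: there is always a runnable process — P2 first — so the state unwinds completely.
One completion order for the rest: P2, P4, P8, P5, P6, P9. Check, step by step:
  pool = (3, 1, 0, 1)
  run P2 (needs (1, 0, 0, 0), free (3, 1, 0, 1)); after release of (1, 3, 0, 0) the pool is (4, 4, 0, 1)
  run P4 (needs (4, 4, 0, 0), free (4, 4, 0, 1)); after release of (0, 3, 0, 2) the pool is (4, 7, 0, 3)
  run P8 (needs (4, 3, 0, 3), free (4, 7, 0, 3)); after release of (2, 1, 1, 3) the pool is (6, 8, 1, 6)
  run P5 (needs (5, 4, 0, 1), free (6, 8, 1, 6)); after release of (1, 2, 0, 0) the pool is (7, 10, 1, 6)
  run P6 (needs (1, 10, 1, 3), free (7, 10, 1, 6)); after release of (2, 2, 0, 2) the pool is (9, 12, 1, 8)
  run P9 (needs (2, 6, 0, 3), free (9, 12, 1, 8)); after release of (1, 1, 0, 1) the pool is (10, 13, 1, 9)


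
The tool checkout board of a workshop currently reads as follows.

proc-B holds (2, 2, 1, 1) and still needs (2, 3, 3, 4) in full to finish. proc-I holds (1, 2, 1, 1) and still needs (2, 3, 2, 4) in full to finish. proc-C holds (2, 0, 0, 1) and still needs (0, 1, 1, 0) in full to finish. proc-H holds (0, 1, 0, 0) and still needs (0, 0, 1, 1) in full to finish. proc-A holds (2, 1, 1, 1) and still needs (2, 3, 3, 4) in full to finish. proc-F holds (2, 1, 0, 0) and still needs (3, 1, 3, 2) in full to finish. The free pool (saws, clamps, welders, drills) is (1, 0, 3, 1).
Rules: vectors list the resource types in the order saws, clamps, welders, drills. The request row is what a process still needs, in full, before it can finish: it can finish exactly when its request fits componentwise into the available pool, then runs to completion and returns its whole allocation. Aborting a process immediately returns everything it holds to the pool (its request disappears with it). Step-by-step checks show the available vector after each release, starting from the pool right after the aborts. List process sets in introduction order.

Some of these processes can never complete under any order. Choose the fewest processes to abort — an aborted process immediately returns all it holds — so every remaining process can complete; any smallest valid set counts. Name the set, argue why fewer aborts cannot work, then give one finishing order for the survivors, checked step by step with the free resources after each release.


Minimum abort set: proc-I and proc-A.
Key observation: aborting proc-I and proc-A returns (3, 3, 2, 2), and proc-B — hopeless before — runs at step 4 with the returned capacity in the pool.
Why nothing smaller works — every single abort fails: proc-B alone leaves proc-I blocked (short on drills); proc-I alone leaves proc-B blocked (short on drills); proc-C alone leaves proc-B blocked (short on clamps and drills); proc-H alone leaves proc-B blocked (short on clamps and drills); proc-A alone leaves proc-B blocked (short on drills); proc-F alone leaves proc-B blocked (short on clamps and drills).
Survivors finish in the order: proc-H, proc-C, proc-F, proc-B. Check, step by step (pool after the aborts first):
  pool = (4, 3, 5, 3)
  proc-H: need (0, 0, 1, 1) fits (4, 3, 5, 3); releases (0, 1, 0, 0), pool now (4, 4, 5, 3)
  proc-C: need (0, 1, 1, 0) fits (4, 4, 5, 3); releases (2, 0, 0, 1), pool now (6, 4, 5, 4)
  proc-F: need (3, 1, 3, 2) fits (6, 4, 5, 4); releases (2, 1, 0, 0), pool now (8, 5, 5, 4)
  proc-B: need (2, 3, 3, 4) fits (8, 5, 5, 4); releases (2, 2, 1, 1), pool now (10, 7, 6, 5)


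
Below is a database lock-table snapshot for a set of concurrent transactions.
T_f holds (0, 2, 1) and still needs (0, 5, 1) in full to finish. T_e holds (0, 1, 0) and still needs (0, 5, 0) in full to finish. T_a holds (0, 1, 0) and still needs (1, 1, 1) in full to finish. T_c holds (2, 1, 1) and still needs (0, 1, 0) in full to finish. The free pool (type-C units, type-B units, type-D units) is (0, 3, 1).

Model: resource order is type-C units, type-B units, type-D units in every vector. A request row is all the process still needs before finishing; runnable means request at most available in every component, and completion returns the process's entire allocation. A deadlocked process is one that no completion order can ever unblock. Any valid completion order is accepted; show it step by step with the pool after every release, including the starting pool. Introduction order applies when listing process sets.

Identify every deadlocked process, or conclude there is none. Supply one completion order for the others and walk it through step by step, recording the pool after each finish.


The deadlocked set is empty.
Key observation: no deadlock: T_c fits now, and the freed resources carry the rest through.
One completion order for the rest: T_c, T_a, T_e, T_f. Walking it through:
  pool = (0, 3, 1)
  T_c: need (0, 1, 0) fits (0, 3, 1); releases (2, 1, 1), pool now (2, 4, 2)
  T_a: need (1, 1, 1) fits (2, 4, 2); releases (0, 1, 0), pool now (2, 5, 2)
  T_e: need (0, 5, 0) fits (2, 5, 2); releases (0, 1, 0), pool now (2, 6, 2)
  T_f: need (0, 5, 1) fits (2, 6, 2); releases (0, 2, 1), pool now (2, 8, 3)
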